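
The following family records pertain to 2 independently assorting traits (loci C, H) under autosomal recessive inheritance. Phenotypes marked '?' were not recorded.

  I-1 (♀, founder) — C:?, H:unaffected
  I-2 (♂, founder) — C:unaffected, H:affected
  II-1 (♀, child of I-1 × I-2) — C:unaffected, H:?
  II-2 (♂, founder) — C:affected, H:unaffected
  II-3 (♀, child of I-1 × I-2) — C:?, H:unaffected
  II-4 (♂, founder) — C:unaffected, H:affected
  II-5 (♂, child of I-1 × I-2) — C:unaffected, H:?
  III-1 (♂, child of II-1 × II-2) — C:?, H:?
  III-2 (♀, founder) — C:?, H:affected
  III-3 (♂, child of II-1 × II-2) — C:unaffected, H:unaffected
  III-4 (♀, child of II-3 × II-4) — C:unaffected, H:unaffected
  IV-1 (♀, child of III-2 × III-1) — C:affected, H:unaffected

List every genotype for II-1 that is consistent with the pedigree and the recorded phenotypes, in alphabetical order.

C/I-1 ? ·: CC|Cc|cc
C/I-2 un ·: CC|Cc
C/II-1 un I-1×I-2: CC|Cc
C/II-2 aff ·: cc
C/II-3 ? I-1×I-2: CC|Cc|cc
C/II-4 un ·: CC|Cc
C/II-5 un I-1×I-2: CC|Cc
C/III-1 ? II-1×II-2: Cc|cc
C/III-2 ? ·: Cc|cc
C/III-3 un II-1×II-2: Cc
C/III-4 un II-3×II-4: CC|Cc
C/IV-1 aff III-2×III-1: cc
⇒ C over [I-1,I-2,II-1,II-2,II-3,II-4,II-5,III-1,III-2,III-3,III-4,IV-1]: 322 consistent
H/I-1 un ·: HH|Hh
H/I-2 aff ·: hh
H/II-1 ? I-1×I-2: Hh|hh
H/II-2 un ·: HH|Hh
H/II-3 un I-1×I-2: Hh
H/II-4 aff ·: hh
H/II-5 ? I-1×I-2: Hh|hh
H/III-1 ? II-1×II-2: HH|Hh
H/III-2 aff ·: hh
H/III-3 un II-1×II-2: HH|Hh
H/III-4 un II-3×II-4: Hh
H/IV-1 un III-2×III-1: Hh
⇒ H over [I-1,I-2,II-1,II-2,II-3,II-4,II-5,III-1,III-2,III-3,III-4,IV-1]: 28 consistent

II-1 ∈ {CC Hh, CC hh, Cc Hh, Cc hh}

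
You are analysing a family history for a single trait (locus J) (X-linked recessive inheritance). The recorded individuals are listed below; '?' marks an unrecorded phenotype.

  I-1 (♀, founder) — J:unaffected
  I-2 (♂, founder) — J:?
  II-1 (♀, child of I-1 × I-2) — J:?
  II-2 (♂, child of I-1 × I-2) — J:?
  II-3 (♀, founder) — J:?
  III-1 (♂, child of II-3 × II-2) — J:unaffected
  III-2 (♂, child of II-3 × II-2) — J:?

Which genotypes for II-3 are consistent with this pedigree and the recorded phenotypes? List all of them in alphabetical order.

J/I-1 un ·: X^JX^J|X^JX^j
J/I-2 ? ·: X^JY|X^jY
J/II-1 ? I-1×I-2: X^JX^J|X^JX^j|X^jX^j
J/II-2 ? I-1×I-2: X^JY|X^jY
J/II-3 ? ·: X^JX^J|X^JX^j
J/III-1 un II-3×II-2: X^JY
J/III-2 ? II-3×II-2: X^JY|X^jY
⇒ J over [I-1,I-2,II-1,II-2,II-3,III-1,III-2]: 30 consistent

II-3 ∈ {X^JX^J, X^JX^j}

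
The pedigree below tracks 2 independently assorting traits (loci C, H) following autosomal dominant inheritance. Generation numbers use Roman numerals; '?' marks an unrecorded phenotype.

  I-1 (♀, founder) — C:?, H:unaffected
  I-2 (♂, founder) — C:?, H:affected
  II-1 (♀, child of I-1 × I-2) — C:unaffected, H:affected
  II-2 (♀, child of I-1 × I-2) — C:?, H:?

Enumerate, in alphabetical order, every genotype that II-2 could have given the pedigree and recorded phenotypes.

C/I-1 ? ·: cc|Cc
C/I-2 ? ·: cc|Cc
C/II-1 un I-1×I-2: cc
C/II-2 ? I-1×I-2: cc|Cc|CC
⇒ C over [I-1,I-2,II-1,II-2]: 8 consistent
H/I-1 un ·: hh
H/I-2 aff ·: Hh|HH
H/II-1 aff I-1×I-2: Hh
H/II-2 ? I-1×I-2: hh|Hh
⇒ H over [I-1,I-2,II-1,II-2]: 3 consistent

II-2 ∈ {CC Hh, CC hh, Cc Hh, Cc hh, cc Hh, cc hh}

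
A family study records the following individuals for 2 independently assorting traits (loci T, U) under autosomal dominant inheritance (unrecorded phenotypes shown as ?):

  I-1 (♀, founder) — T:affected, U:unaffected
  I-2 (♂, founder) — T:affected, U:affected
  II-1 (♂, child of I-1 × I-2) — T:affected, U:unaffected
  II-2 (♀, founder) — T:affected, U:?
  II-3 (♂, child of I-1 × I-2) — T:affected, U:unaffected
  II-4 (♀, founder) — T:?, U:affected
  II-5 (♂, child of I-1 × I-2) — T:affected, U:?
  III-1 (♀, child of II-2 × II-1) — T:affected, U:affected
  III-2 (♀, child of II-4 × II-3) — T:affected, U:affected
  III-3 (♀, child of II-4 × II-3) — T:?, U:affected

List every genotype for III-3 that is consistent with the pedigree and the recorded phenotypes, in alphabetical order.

III-3 ∈ {TT Uu, Tt Uu, tt Uu}

T/I-1 aff ·: Tt|TT
T/I-2 aff ·: Tt|TT
T/II-1 aff I-1×I-2: Tt|TT
T/II-2 aff ·: Tt|TT
T/II-3 aff I-1×I-2: Tt|TT
T/II-4 ? ·: tt|Tt|TT
T/II-5 aff I-1×I-2: Tt|TT
T/III-1 aff II-2×II-1: Tt|TT
T/III-2 aff II-4×II-3: Tt|TT
T/III-3 ? II-4×II-3: tt|Tt|TT
⇒ T over [I-1,I-2,II-1,II-2,II-3,II-4,II-5,III-1,III-2,III-3]: 774 consistent
U/I-1 un ·: uu
U/I-2 aff ·: Uu
U/II-1 un I-1×I-2: uu
U/II-2 ? ·: Uu|UU
U/II-3 un I-1×I-2: uu
U/II-4 aff ·: Uu|UU
U/II-5 ? I-1×I-2: uu|Uu
U/III-1 aff II-2×II-1: Uu
U/III-2 aff II-4×II-3: Uu
U/III-3 aff II-4×II-3: Uu
⇒ U over [I-1,I-2,II-1,II-2,II-3,II-4,II-5,III-1,III-2,III-3]: 8 consistent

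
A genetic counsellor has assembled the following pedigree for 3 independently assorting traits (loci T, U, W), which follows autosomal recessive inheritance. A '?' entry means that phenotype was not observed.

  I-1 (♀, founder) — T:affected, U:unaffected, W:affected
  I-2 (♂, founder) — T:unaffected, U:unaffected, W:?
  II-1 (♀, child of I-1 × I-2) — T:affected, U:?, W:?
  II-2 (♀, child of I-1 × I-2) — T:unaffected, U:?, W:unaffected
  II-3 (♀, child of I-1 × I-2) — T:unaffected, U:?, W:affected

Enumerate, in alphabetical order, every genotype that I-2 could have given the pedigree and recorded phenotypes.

T/I-1 aff ·: tt
T/I-2 un ·: Tt
T/II-1 aff I-1×I-2: tt
T/II-2 un I-1×I-2: Tt
T/II-3 un I-1×I-2: Tt
⇒ T over [I-1,I-2,II-1,II-2,II-3]: 1 consistent
U/I-1 un ·: UU|Uu
U/I-2 un ·: UU|Uu
U/II-1 ? I-1×I-2: UU|Uu|uu
U/II-2 ? I-1×I-2: UU|Uu|uu
U/II-3 ? I-1×I-2: UU|Uu|uu
⇒ U over [I-1,I-2,II-1,II-2,II-3]: 44 consistent
W/I-1 aff ·: ww
W/I-2 ? ·: Ww
W/II-1 ? I-1×I-2: Ww|ww
W/II-2 un I-1×I-2: Ww
W/II-3 aff I-1×I-2: ww
⇒ W over [I-1,I-2,II-1,II-2,II-3]: 2 consistent

I-2 ∈ {Tt UU Ww, Tt Uu Ww}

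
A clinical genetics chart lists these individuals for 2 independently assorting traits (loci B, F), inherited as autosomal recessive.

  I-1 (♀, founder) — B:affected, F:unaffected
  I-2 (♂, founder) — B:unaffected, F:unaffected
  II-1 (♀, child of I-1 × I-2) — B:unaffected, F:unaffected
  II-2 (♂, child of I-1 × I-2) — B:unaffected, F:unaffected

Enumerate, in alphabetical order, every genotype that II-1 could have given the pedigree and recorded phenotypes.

II-1 ∈ {Bb FF, Bb Ff}

B/I-1 aff ·: bb
B/I-2 un ·: BB|Bb
B/II-1 un I-1×I-2: Bb
B/II-2 un I-1×I-2: Bb
⇒ B over [I-1,I-2,II-1,II-2]: 2 consistent
F/I-1 un ·: FF|Ff
F/I-2 un ·: FF|Ff
F/II-1 un I-1×I-2: FF|Ff
F/II-2 un I-1×I-2: FF|Ff
⇒ F over [I-1,I-2,II-1,II-2]: 13 consistent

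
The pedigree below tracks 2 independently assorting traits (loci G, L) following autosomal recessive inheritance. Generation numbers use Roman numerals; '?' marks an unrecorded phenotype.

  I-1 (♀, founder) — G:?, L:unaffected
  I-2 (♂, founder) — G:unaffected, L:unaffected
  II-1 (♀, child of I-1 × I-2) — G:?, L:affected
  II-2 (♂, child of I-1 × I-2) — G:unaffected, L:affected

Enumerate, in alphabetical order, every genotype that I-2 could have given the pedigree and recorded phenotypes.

I-2 ∈ {GG Ll, Gg Ll}

G/I-1 ? ·: GG|Gg|gg
G/I-2 un ·: GG|Gg
G/II-1 ? I-1×I-2: GG|Gg|gg
G/II-2 un I-1×I-2: GG|Gg
⇒ G over [I-1,I-2,II-1,II-2]: 18 consistent
L/I-1 un ·: Ll
L/I-2 un ·: Ll
L/II-1 aff I-1×I-2: ll
L/II-2 aff I-1×I-2: ll
⇒ L over [I-1,I-2,II-1,II-2]: 1 consistent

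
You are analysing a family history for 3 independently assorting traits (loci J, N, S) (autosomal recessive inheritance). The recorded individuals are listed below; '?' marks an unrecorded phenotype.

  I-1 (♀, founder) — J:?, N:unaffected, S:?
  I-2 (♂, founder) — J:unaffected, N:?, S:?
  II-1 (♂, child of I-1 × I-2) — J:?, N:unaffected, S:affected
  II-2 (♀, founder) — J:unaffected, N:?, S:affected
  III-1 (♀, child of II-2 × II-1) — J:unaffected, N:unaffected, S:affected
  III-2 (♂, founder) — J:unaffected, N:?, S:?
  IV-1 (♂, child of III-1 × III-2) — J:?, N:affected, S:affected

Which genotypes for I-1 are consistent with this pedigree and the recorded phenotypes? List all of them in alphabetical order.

J/I-1 ? ·: JJ|Jj|jj
J/I-2 un ·: JJ|Jj
J/II-1 ? I-1×I-2: JJ|Jj|jj
J/II-2 un ·: JJ|Jj
J/III-1 un II-2×II-1: JJ|Jj
J/III-2 un ·: JJ|Jj
J/IV-1 ? III-1×III-2: JJ|Jj|jj
⇒ J over [I-1,I-2,II-1,II-2,III-1,III-2,IV-1]: 144 consistent
N/I-1 un ·: NN|Nn
N/I-2 ? ·: NN|Nn|nn
N/II-1 un I-1×I-2: NN|Nn
N/II-2 ? ·: NN|Nn|nn
N/III-1 un II-2×II-1: Nn
N/III-2 ? ·: Nn|nn
N/IV-1 aff III-1×III-2: nn
⇒ N over [I-1,I-2,II-1,II-2,III-1,III-2,IV-1]: 46 consistent
S/I-1 ? ·: Ss|ss
S/I-2 ? ·: Ss|ss
S/II-1 aff I-1×I-2: ss
S/II-2 aff ·: ss
S/III-1 aff II-2×II-1: ss
S/III-2 ? ·: Ss|ss
S/IV-1 aff III-1×III-2: ss
⇒ S over [I-1,I-2,II-1,II-2,III-1,III-2,IV-1]: 8 consistent

I-1 ∈ {JJ NN Ss, JJ NN ss, JJ Nn Ss, JJ Nn ss, Jj NN Ss, Jj NN ss, Jj Nn Ss, Jj Nn ss, jj NN Ss, jj NN ss, jj Nn Ss, jj Nn ss}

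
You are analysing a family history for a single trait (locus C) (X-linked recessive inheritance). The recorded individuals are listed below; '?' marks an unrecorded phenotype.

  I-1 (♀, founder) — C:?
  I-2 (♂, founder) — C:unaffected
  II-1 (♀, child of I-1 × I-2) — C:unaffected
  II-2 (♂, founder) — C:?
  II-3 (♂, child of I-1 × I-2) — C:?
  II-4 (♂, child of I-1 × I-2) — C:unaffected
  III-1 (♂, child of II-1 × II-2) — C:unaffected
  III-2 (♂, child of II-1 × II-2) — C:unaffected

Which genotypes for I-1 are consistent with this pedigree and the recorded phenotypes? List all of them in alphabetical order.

I-1 ∈ {X^CX^C, X^CX^c}

C/I-1 ? ·: X^CX^C|X^CX^c
C/I-2 un ·: X^CY
C/II-1 un I-1×I-2: X^CX^C|X^CX^c
C/II-2 ? ·: X^CY|X^cY
C/II-3 ? I-1×I-2: X^CY|X^cY
C/II-4 un I-1×I-2: X^CY
C/III-1 un II-1×II-2: X^CY
C/III-2 un II-1×II-2: X^CY
⇒ C over [I-1,I-2,II-1,II-2,II-3,II-4,III-1,III-2]: 10 consistent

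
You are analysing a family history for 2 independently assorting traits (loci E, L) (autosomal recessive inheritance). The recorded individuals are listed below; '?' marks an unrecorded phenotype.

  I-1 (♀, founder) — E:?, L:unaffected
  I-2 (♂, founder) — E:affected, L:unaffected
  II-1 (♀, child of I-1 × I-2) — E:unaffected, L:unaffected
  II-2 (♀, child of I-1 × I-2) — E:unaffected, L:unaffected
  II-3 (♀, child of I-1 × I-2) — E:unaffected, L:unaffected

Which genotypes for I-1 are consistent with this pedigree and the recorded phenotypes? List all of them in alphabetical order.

I-1 ∈ {EE LL, EE Ll, Ee LL, Ee Ll}

E/I-1 ? ·: EE|Ee
E/I-2 aff ·: ee
E/II-1 un I-1×I-2: Ee
E/II-2 un I-1×I-2: Ee
E/II-3 un I-1×I-2: Ee
⇒ E over [I-1,I-2,II-1,II-2,II-3]: 2 consistent
L/I-1 un ·: LL|Ll
L/I-2 un ·: LL|Ll
L/II-1 un I-1×I-2: LL|Ll
L/II-2 un I-1×I-2: LL|Ll
L/II-3 un I-1×I-2: LL|Ll
⇒ L over [I-1,I-2,II-1,II-2,II-3]: 25 consistent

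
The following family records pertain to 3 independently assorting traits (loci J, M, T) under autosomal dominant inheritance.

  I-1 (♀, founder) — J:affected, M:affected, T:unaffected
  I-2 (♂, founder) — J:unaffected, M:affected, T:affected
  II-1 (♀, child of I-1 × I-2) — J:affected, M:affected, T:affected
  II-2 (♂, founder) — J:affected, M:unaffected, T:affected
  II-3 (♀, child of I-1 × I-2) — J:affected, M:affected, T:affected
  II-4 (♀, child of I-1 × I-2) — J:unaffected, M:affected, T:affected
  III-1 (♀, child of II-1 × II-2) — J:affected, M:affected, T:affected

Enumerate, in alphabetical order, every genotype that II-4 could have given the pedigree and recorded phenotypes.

J/I-1 aff ·: Jj
J/I-2 un ·: jj
J/II-1 aff I-1×I-2: Jj
J/II-2 aff ·: Jj|JJ
J/II-3 aff I-1×I-2: Jj
J/II-4 un I-1×I-2: jj
J/III-1 aff II-1×II-2: Jj|JJ
⇒ J over [I-1,I-2,II-1,II-2,II-3,II-4,III-1]: 4 consistent
M/I-1 aff ·: Mm|MM
M/I-2 aff ·: Mm|MM
M/II-1 aff I-1×I-2: Mm|MM
M/II-2 un ·: mm
M/II-3 aff I-1×I-2: Mm|MM
M/II-4 aff I-1×I-2: Mm|MM
M/III-1 aff II-1×II-2: Mm
⇒ M over [I-1,I-2,II-1,II-2,II-3,II-4,III-1]: 25 consistent
T/I-1 un ·: tt
T/I-2 aff ·: Tt|TT
T/II-1 aff I-1×I-2: Tt
T/II-2 aff ·: Tt|TT
T/II-3 aff I-1×I-2: Tt
T/II-4 aff I-1×I-2: Tt
T/III-1 aff II-1×II-2: Tt|TT
⇒ T over [I-1,I-2,II-1,II-2,II-3,II-4,III-1]: 8 consistent

II-4 ∈ {jj MM Tt, jj Mm Tt}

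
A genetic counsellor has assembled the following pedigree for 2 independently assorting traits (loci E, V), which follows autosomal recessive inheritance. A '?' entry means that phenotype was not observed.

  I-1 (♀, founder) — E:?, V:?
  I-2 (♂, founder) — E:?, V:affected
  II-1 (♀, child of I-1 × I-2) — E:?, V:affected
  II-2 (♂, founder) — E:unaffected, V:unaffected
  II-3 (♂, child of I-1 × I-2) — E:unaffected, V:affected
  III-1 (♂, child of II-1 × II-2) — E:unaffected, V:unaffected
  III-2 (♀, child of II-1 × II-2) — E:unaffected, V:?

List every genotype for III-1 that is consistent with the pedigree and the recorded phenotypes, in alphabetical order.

III-1 ∈ {EE Vv, Ee Vv}

E/I-1 ? ·: EE|Ee|ee
E/I-2 ? ·: EE|Ee|ee
E/II-1 ? I-1×I-2: EE|Ee|ee
E/II-2 un ·: EE|Ee
E/II-3 un I-1×I-2: EE|Ee
E/III-1 un II-1×II-2: EE|Ee
E/III-2 un II-1×II-2: EE|Ee
⇒ E over [I-1,I-2,II-1,II-2,II-3,III-1,III-2]: 123 consistent
V/I-1 ? ·: Vv|vv
V/I-2 aff ·: vv
V/II-1 aff I-1×I-2: vv
V/II-2 un ·: VV|Vv
V/II-3 aff I-1×I-2: vv
V/III-1 un II-1×II-2: Vv
V/III-2 ? II-1×II-2: Vv|vv
⇒ V over [I-1,I-2,II-1,II-2,II-3,III-1,III-2]: 6 consistent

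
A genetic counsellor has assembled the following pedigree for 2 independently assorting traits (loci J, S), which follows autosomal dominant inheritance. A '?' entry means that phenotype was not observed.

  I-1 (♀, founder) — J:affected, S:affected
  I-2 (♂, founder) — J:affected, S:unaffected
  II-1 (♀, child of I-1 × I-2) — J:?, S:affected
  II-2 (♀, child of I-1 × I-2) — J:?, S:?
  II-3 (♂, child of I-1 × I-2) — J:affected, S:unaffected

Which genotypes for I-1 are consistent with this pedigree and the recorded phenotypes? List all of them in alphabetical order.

J/I-1 aff ·: Jj|JJ
J/I-2 aff ·: Jj|JJ
J/II-1 ? I-1×I-2: jj|Jj|JJ
J/II-2 ? I-1×I-2: jj|Jj|JJ
J/II-3 aff I-1×I-2: Jj|JJ
⇒ J over [I-1,I-2,II-1,II-2,II-3]: 35 consistent
S/I-1 aff ·: Ss
S/I-2 un ·: ss
S/II-1 aff I-1×I-2: Ss
S/II-2 ? I-1×I-2: ss|Ss
S/II-3 un I-1×I-2: ss
⇒ S over [I-1,I-2,II-1,II-2,II-3]: 2 consistent

I-1 ∈ {JJ Ss, Jj Ss}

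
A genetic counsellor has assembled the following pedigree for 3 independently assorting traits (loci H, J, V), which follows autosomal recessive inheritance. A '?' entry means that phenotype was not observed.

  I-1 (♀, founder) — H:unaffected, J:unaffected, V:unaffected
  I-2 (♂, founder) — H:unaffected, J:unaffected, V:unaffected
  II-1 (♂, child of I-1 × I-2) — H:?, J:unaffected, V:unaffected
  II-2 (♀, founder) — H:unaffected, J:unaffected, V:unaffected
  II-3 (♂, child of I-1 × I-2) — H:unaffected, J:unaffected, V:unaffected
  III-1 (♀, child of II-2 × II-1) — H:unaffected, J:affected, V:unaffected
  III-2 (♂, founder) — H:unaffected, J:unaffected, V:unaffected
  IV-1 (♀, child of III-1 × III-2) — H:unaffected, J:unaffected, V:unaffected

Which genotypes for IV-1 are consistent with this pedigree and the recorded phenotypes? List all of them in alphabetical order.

IV-1 ∈ {HH Jj VV, HH Jj Vv, Hh Jj VV, Hh Jj Vv}

H/I-1 un ·: HH|Hh
H/I-2 un ·: HH|Hh
H/II-1 ? I-1×I-2: HH|Hh|hh
H/II-2 un ·: HH|Hh
H/II-3 un I-1×I-2: HH|Hh
H/III-1 un II-2×II-1: HH|Hh
H/III-2 un ·: HH|Hh
H/IV-1 un III-1×III-2: HH|Hh
⇒ H over [I-1,I-2,II-1,II-2,II-3,III-1,III-2,IV-1]: 170 consistent
J/I-1 un ·: JJ|Jj
J/I-2 un ·: JJ|Jj
J/II-1 un I-1×I-2: Jj
J/II-2 un ·: Jj
J/II-3 un I-1×I-2: JJ|Jj
J/III-1 aff II-2×II-1: jj
J/III-2 un ·: JJ|Jj
J/IV-1 un III-1×III-2: Jj
⇒ J over [I-1,I-2,II-1,II-2,II-3,III-1,III-2,IV-1]: 12 consistent
V/I-1 un ·: VV|Vv
V/I-2 un ·: VV|Vv
V/II-1 un I-1×I-2: VV|Vv
V/II-2 un ·: VV|Vv
V/II-3 un I-1×I-2: VV|Vv
V/III-1 un II-2×II-1: VV|Vv
V/III-2 un ·: VV|Vv
V/IV-1 un III-1×III-2: VV|Vv
⇒ V over [I-1,I-2,II-1,II-2,II-3,III-1,III-2,IV-1]: 154 consistent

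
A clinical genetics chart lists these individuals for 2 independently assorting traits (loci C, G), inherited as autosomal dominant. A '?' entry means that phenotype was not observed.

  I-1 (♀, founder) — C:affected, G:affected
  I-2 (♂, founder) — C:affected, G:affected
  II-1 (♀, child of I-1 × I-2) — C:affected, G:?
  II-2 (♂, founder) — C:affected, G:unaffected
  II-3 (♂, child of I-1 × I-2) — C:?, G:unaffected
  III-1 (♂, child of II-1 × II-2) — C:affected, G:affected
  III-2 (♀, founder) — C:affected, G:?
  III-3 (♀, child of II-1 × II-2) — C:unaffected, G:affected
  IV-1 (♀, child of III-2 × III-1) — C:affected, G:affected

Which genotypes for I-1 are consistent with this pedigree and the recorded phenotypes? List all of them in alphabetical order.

C/I-1 aff ·: Cc|CC
C/I-2 aff ·: Cc|CC
C/II-1 aff I-1×I-2: Cc
C/II-2 aff ·: Cc
C/II-3 ? I-1×I-2: cc|Cc|CC
C/III-1 aff II-1×II-2: Cc|CC
C/III-2 aff ·: Cc|CC
C/III-3 un II-1×II-2: cc
C/IV-1 aff III-2×III-1: Cc|CC
⇒ C over [I-1,I-2,II-1,II-2,II-3,III-1,III-2,III-3,IV-1]: 49 consistent
G/I-1 aff ·: Gg
G/I-2 aff ·: Gg
G/II-1 ? I-1×I-2: Gg|GG
G/II-2 un ·: gg
G/II-3 un I-1×I-2: gg
G/III-1 aff II-1×II-2: Gg
G/III-2 ? ·: gg|Gg|GG
G/III-3 aff II-1×II-2: Gg
G/IV-1 aff III-2×III-1: Gg|GG
⇒ G over [I-1,I-2,II-1,II-2,II-3,III-1,III-2,III-3,IV-1]: 10 consistent

I-1 ∈ {CC Gg, Cc Gg}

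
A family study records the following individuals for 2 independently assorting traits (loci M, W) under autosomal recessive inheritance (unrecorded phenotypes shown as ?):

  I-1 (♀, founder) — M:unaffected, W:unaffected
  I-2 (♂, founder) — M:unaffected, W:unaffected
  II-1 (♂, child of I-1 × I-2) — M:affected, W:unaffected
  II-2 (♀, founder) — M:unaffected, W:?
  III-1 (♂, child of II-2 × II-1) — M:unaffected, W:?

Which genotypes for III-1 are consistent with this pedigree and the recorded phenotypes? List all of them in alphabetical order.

M/I-1 un ·: Mm
M/I-2 un ·: Mm
M/II-1 aff I-1×I-2: mm
M/II-2 un ·: MM|Mm
M/III-1 un II-2×II-1: Mm
⇒ M over [I-1,I-2,II-1,II-2,III-1]: 2 consistent
W/I-1 un ·: WW|Ww
W/I-2 un ·: WW|Ww
W/II-1 un I-1×I-2: WW|Ww
W/II-2 ? ·: WW|Ww|ww
W/III-1 ? II-2×II-1: WW|Ww|ww
⇒ W over [I-1,I-2,II-1,II-2,III-1]: 37 consistent

III-1 ∈ {Mm WW, Mm Ww, Mm ww}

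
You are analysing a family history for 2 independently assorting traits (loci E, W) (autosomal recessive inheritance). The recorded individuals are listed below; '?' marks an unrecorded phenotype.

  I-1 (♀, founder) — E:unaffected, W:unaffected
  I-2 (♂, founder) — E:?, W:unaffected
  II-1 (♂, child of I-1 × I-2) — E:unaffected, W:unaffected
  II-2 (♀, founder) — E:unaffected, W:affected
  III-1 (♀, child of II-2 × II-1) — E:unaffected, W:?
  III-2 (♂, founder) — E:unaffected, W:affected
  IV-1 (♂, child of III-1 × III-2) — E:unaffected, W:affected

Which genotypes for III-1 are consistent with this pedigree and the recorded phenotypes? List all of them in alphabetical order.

III-1 ∈ {EE Ww, EE ww, Ee Ww, Ee ww}

E/I-1 un ·: EE|Ee
E/I-2 ? ·: EE|Ee|ee
E/II-1 un I-1×I-2: EE|Ee
E/II-2 un ·: EE|Ee
E/III-1 un II-2×II-1: EE|Ee
E/III-2 un ·: EE|Ee
E/IV-1 un III-1×III-2: EE|Ee
⇒ E over [I-1,I-2,II-1,II-2,III-1,III-2,IV-1]: 110 consistent
W/I-1 un ·: WW|Ww
W/I-2 un ·: WW|Ww
W/II-1 un I-1×I-2: WW|Ww
W/II-2 aff ·: ww
W/III-1 ? II-2×II-1: Ww|ww
W/III-2 aff ·: ww
W/IV-1 aff III-1×III-2: ww
⇒ W over [I-1,I-2,II-1,II-2,III-1,III-2,IV-1]: 10 consistent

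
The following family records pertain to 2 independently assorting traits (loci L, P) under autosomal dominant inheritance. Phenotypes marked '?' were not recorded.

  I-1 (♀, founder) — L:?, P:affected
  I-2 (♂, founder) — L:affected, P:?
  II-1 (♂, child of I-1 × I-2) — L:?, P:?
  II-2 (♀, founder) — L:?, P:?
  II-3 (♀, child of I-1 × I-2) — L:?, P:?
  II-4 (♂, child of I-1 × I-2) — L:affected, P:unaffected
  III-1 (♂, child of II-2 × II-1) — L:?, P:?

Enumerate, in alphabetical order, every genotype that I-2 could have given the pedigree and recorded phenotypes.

I-2 ∈ {LL Pp, LL pp, Ll Pp, Ll pp}

L/I-1 ? ·: ll|Ll|LL
L/I-2 aff ·: Ll|LL
L/II-1 ? I-1×I-2: ll|Ll|LL
L/II-2 ? ·: ll|Ll|LL
L/II-3 ? I-1×I-2: ll|Ll|LL
L/II-4 aff I-1×I-2: Ll|LL
L/III-1 ? II-2×II-1: ll|Ll|LL
⇒ L over [I-1,I-2,II-1,II-2,II-3,II-4,III-1]: 211 consistent
P/I-1 aff ·: Pp
P/I-2 ? ·: pp|Pp
P/II-1 ? I-1×I-2: pp|Pp|PP
P/II-2 ? ·: pp|Pp|PP
P/II-3 ? I-1×I-2: pp|Pp|PP
P/II-4 un I-1×I-2: pp
P/III-1 ? II-2×II-1: pp|Pp|PP
⇒ P over [I-1,I-2,II-1,II-2,II-3,II-4,III-1]: 67 consistent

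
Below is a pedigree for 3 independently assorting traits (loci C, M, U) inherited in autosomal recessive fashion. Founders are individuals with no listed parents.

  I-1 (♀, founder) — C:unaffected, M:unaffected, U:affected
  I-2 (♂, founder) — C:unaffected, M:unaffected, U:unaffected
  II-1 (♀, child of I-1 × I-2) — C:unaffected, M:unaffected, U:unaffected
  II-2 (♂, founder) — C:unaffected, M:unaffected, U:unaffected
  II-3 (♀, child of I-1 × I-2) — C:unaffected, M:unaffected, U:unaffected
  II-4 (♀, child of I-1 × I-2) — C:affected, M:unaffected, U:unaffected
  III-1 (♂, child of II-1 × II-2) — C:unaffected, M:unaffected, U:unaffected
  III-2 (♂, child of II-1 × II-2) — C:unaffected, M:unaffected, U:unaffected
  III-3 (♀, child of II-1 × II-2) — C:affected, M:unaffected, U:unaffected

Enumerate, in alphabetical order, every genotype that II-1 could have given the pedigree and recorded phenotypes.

C/I-1 un ·: Cc
C/I-2 un ·: Cc
C/II-1 un I-1×I-2: Cc
C/II-2 un ·: Cc
C/II-3 un I-1×I-2: CC|Cc
C/II-4 aff I-1×I-2: cc
C/III-1 un II-1×II-2: CC|Cc
C/III-2 un II-1×II-2: CC|Cc
C/III-3 aff II-1×II-2: cc
⇒ C over [I-1,I-2,II-1,II-2,II-3,II-4,III-1,III-2,III-3]: 8 consistent
M/I-1 un ·: MM|Mm
M/I-2 un ·: MM|Mm
M/II-1 un I-1×I-2: MM|Mm
M/II-2 un ·: MM|Mm
M/II-3 un I-1×I-2: MM|Mm
M/II-4 un I-1×I-2: MM|Mm
M/III-1 un II-1×II-2: MM|Mm
M/III-2 un II-1×II-2: MM|Mm
M/III-3 un II-1×II-2: MM|Mm
⇒ M over [I-1,I-2,II-1,II-2,II-3,II-4,III-1,III-2,III-3]: 309 consistent
U/I-1 aff ·: uu
U/I-2 un ·: UU|Uu
U/II-1 un I-1×I-2: Uu
U/II-2 un ·: UU|Uu
U/II-3 un I-1×I-2: Uu
U/II-4 un I-1×I-2: Uu
U/III-1 un II-1×II-2: UU|Uu
U/III-2 un II-1×II-2: UU|Uu
U/III-3 un II-1×II-2: UU|Uu
⇒ U over [I-1,I-2,II-1,II-2,II-3,II-4,III-1,III-2,III-3]: 32 consistent

II-1 ∈ {Cc MM Uu, Cc Mm Uu}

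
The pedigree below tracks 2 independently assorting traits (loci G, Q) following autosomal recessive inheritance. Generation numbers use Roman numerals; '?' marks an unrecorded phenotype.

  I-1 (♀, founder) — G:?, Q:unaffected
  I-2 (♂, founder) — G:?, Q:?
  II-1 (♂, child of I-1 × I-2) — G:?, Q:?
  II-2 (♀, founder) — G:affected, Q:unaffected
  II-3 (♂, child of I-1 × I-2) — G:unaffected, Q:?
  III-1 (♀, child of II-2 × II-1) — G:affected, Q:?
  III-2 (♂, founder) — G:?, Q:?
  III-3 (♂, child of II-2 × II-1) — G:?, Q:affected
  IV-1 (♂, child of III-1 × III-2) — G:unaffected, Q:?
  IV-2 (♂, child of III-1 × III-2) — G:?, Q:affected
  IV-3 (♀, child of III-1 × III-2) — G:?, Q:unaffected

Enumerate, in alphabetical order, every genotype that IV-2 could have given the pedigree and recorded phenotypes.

IV-2 ∈ {Gg qq, gg qq}

G/I-1 ? ·: GG|Gg|gg
G/I-2 ? ·: GG|Gg|gg
G/II-1 ? I-1×I-2: Gg|gg
G/II-2 aff ·: gg
G/II-3 un I-1×I-2: GG|Gg
G/III-1 aff II-2×II-1: gg
G/III-2 ? ·: GG|Gg
G/III-3 ? II-2×II-1: Gg|gg
G/IV-1 un III-1×III-2: Gg
G/IV-2 ? III-1×III-2: Gg|gg
G/IV-3 ? III-1×III-2: Gg|gg
⇒ G over [I-1,I-2,II-1,II-2,II-3,III-1,III-2,III-3,IV-1,IV-2,IV-3]: 120 consistent
Q/I-1 un ·: QQ|Qq
Q/I-2 ? ·: QQ|Qq|qq
Q/II-1 ? I-1×I-2: Qq|qq
Q/II-2 un ·: Qq
Q/II-3 ? I-1×I-2: QQ|Qq|qq
Q/III-1 ? II-2×II-1: Qq|qq
Q/III-2 ? ·: Qq|qq
Q/III-3 aff II-2×II-1: qq
Q/IV-1 ? III-1×III-2: QQ|Qq|qq
Q/IV-2 aff III-1×III-2: qq
Q/IV-3 un III-1×III-2: QQ|Qq
⇒ Q over [I-1,I-2,II-1,II-2,II-3,III-1,III-2,III-3,IV-1,IV-2,IV-3]: 150 consistent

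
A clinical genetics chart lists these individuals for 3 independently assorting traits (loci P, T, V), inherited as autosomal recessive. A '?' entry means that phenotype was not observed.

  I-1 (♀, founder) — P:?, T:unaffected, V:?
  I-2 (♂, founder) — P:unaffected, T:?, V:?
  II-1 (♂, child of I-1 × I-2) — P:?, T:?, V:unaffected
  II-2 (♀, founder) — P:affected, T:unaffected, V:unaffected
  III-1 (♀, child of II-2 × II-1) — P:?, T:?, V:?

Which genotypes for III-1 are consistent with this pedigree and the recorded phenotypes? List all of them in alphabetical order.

III-1 ∈ {Pp TT VV, Pp TT Vv, Pp TT vv, Pp Tt VV, Pp Tt Vv, Pp Tt vv, Pp tt VV, Pp tt Vv, Pp tt vv, pp TT VV, pp TT Vv, pp TT vv, pp Tt VV, pp Tt Vv, pp Tt vv, pp tt VV, pp tt Vv, pp tt vv}

P/I-1 ? ·: PP|Pp|pp
P/I-2 un ·: PP|Pp
P/II-1 ? I-1×I-2: PP|Pp|pp
P/II-2 aff ·: pp
P/III-1 ? II-2×II-1: Pp|pp
⇒ P over [I-1,I-2,II-1,II-2,III-1]: 16 consistent
T/I-1 un ·: TT|Tt
T/I-2 ? ·: TT|Tt|tt
T/II-1 ? I-1×I-2: TT|Tt|tt
T/II-2 un ·: TT|Tt
T/III-1 ? II-2×II-1: TT|Tt|tt
⇒ T over [I-1,I-2,II-1,II-2,III-1]: 43 consistent
V/I-1 ? ·: VV|Vv|vv
V/I-2 ? ·: VV|Vv|vv
V/II-1 un I-1×I-2: VV|Vv
V/II-2 un ·: VV|Vv
V/III-1 ? II-2×II-1: VV|Vv|vv
⇒ V over [I-1,I-2,II-1,II-2,III-1]: 47 consistent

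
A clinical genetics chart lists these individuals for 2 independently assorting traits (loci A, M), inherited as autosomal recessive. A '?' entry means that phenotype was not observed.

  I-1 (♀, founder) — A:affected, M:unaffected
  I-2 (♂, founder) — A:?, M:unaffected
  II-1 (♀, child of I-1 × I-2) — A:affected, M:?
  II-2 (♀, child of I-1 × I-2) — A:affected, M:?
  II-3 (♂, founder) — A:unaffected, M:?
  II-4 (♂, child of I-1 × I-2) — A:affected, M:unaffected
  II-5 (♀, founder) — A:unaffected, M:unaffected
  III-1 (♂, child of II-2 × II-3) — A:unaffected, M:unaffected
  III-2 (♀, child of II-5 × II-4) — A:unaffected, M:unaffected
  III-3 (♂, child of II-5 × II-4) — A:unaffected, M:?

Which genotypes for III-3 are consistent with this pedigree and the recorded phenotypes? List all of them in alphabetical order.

A/I-1 aff ·: aa
A/I-2 ? ·: Aa|aa
A/II-1 aff I-1×I-2: aa
A/II-2 aff I-1×I-2: aa
A/II-3 un ·: AA|Aa
A/II-4 aff I-1×I-2: aa
A/II-5 un ·: AA|Aa
A/III-1 un II-2×II-3: Aa
A/III-2 un II-5×II-4: Aa
A/III-3 un II-5×II-4: Aa
⇒ A over [I-1,I-2,II-1,II-2,II-3,II-4,II-5,III-1,III-2,III-3]: 8 consistent
M/I-1 un ·: MM|Mm
M/I-2 un ·: MM|Mm
M/II-1 ? I-1×I-2: MM|Mm|mm
M/II-2 ? I-1×I-2: MM|Mm|mm
M/II-3 ? ·: MM|Mm|mm
M/II-4 un I-1×I-2: MM|Mm
M/II-5 un ·: MM|Mm
M/III-1 un II-2×II-3: MM|Mm
M/III-2 un II-5×II-4: MM|Mm
M/III-3 ? II-5×II-4: MM|Mm|mm
⇒ M over [I-1,I-2,II-1,II-2,II-3,II-4,II-5,III-1,III-2,III-3]: 1055 consistent

III-3 ∈ {Aa MM, Aa Mm, Aa mm}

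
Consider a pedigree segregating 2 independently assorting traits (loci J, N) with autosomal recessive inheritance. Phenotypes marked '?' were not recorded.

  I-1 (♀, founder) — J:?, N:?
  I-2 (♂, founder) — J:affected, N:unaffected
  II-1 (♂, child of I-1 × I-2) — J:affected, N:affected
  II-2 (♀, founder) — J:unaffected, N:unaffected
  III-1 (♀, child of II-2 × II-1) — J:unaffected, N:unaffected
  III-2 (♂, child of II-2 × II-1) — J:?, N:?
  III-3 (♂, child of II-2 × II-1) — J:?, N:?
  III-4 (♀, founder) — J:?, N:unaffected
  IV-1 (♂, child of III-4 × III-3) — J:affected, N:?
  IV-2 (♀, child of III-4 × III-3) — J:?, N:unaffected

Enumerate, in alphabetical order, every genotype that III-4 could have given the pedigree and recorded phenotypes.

J/I-1 ? ·: Jj|jj
J/I-2 aff ·: jj
J/II-1 aff I-1×I-2: jj
J/II-2 un ·: JJ|Jj
J/III-1 un II-2×II-1: Jj
J/III-2 ? II-2×II-1: Jj|jj
J/III-3 ? II-2×II-1: Jj|jj
J/III-4 ? ·: Jj|jj
J/IV-1 aff III-4×III-3: jj
J/IV-2 ? III-4×III-3: JJ|Jj|jj
⇒ J over [I-1,I-2,II-1,II-2,III-1,III-2,III-3,III-4,IV-1,IV-2]: 42 consistent
N/I-1 ? ·: Nn|nn
N/I-2 un ·: Nn
N/II-1 aff I-1×I-2: nn
N/II-2 un ·: NN|Nn
N/III-1 un II-2×II-1: Nn
N/III-2 ? II-2×II-1: Nn|nn
N/III-3 ? II-2×II-1: Nn|nn
N/III-4 un ·: NN|Nn
N/IV-1 ? III-4×III-3: NN|Nn|nn
N/IV-2 un III-4×III-3: NN|Nn
⇒ N over [I-1,I-2,II-1,II-2,III-1,III-2,III-3,III-4,IV-1,IV-2]: 72 consistent

III-4 ∈ {Jj NN, Jj Nn, jj NN, jj Nn}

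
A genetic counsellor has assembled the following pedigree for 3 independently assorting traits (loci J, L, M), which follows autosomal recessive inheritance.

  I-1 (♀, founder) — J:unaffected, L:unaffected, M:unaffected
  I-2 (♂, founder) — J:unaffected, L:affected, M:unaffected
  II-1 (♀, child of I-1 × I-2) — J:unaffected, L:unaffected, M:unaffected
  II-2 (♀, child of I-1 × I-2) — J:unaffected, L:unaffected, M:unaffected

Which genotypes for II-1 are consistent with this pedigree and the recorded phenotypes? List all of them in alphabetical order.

II-1 ∈ {JJ Ll MM, JJ Ll Mm, Jj Ll MM, Jj Ll Mm}

J/I-1 un ·: JJ|Jj
J/I-2 un ·: JJ|Jj
J/II-1 un I-1×I-2: JJ|Jj
J/II-2 un I-1×I-2: JJ|Jj
⇒ J over [I-1,I-2,II-1,II-2]: 13 consistent
L/I-1 un ·: LL|Ll
L/I-2 aff ·: ll
L/II-1 un I-1×I-2: Ll
L/II-2 un I-1×I-2: Ll
⇒ L over [I-1,I-2,II-1,II-2]: 2 consistent
M/I-1 un ·: MM|Mm
M/I-2 un ·: MM|Mm
M/II-1 un I-1×I-2: MM|Mm
M/II-2 un I-1×I-2: MM|Mm
⇒ M over [I-1,I-2,II-1,II-2]: 13 consistent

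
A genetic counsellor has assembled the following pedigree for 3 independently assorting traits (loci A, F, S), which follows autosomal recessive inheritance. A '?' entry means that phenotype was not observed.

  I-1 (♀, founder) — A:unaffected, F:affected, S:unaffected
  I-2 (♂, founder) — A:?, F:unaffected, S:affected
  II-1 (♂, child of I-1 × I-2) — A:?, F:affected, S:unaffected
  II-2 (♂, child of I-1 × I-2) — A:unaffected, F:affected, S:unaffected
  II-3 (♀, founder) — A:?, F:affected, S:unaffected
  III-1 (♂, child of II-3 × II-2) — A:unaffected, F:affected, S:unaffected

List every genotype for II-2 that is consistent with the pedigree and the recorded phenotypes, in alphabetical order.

II-2 ∈ {AA ff Ss, Aa ff Ss}

A/I-1 un ·: AA|Aa
A/I-2 ? ·: AA|Aa|aa
A/II-1 ? I-1×I-2: AA|Aa|aa
A/II-2 un I-1×I-2: AA|Aa
A/II-3 ? ·: AA|Aa|aa
A/III-1 un II-3×II-2: AA|Aa
⇒ A over [I-1,I-2,II-1,II-2,II-3,III-1]: 82 consistent
F/I-1 aff ·: ff
F/I-2 un ·: Ff
F/II-1 aff I-1×I-2: ff
F/II-2 aff I-1×I-2: ff
F/II-3 aff ·: ff
F/III-1 aff II-3×II-2: ff
⇒ F over [I-1,I-2,II-1,II-2,II-3,III-1]: 1 consistent
S/I-1 un ·: SS|Ss
S/I-2 aff ·: ss
S/II-1 un I-1×I-2: Ss
S/II-2 un I-1×I-2: Ss
S/II-3 un ·: SS|Ss
S/III-1 un II-3×II-2: SS|Ss
⇒ S over [I-1,I-2,II-1,II-2,II-3,III-1]: 8 consistent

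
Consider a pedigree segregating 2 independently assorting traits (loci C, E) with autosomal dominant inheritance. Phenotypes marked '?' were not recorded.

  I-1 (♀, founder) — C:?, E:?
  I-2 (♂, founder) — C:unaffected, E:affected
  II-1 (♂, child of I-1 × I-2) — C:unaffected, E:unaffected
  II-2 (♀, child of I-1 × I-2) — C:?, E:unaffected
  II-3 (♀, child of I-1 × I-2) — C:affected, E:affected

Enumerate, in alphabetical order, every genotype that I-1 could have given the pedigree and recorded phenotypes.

I-1 ∈ {Cc Ee, Cc ee}

C/I-1 ? ·: Cc
C/I-2 un ·: cc
C/II-1 un I-1×I-2: cc
C/II-2 ? I-1×I-2: cc|Cc
C/II-3 aff I-1×I-2: Cc
⇒ C over [I-1,I-2,II-1,II-2,II-3]: 2 consistent
E/I-1 ? ·: ee|Ee
E/I-2 aff ·: Ee
E/II-1 un I-1×I-2: ee
E/II-2 un I-1×I-2: ee
E/II-3 aff I-1×I-2: Ee|EE
⇒ E over [I-1,I-2,II-1,II-2,II-3]: 3 consistent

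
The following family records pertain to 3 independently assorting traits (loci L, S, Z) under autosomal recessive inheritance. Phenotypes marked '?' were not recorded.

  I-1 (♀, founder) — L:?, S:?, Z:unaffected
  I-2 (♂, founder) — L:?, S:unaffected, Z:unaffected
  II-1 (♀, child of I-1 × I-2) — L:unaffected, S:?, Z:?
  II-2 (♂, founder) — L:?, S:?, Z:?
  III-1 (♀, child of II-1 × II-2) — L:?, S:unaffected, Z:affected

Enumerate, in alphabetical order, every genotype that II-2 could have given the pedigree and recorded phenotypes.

II-2 ∈ {LL SS Zz, LL SS zz, LL Ss Zz, LL Ss zz, LL ss Zz, LL ss zz, Ll SS Zz, Ll SS zz, Ll Ss Zz, Ll Ss zz, Ll ss Zz, Ll ss zz, ll SS Zz, ll SS zz, ll Ss Zz, ll Ss zz, ll ss Zz, ll ss zz}

L/I-1 ? ·: LL|Ll|ll
L/I-2 ? ·: LL|Ll|ll
L/II-1 un I-1×I-2: LL|Ll
L/II-2 ? ·: LL|Ll|ll
L/III-1 ? II-1×II-2: LL|Ll|ll
⇒ L over [I-1,I-2,II-1,II-2,III-1]: 65 consistent
S/I-1 ? ·: SS|Ss|ss
S/I-2 un ·: SS|Ss
S/II-1 ? I-1×I-2: SS|Ss|ss
S/II-2 ? ·: SS|Ss|ss
S/III-1 un II-1×II-2: SS|Ss
⇒ S over [I-1,I-2,II-1,II-2,III-1]: 45 consistent
Z/I-1 un ·: ZZ|Zz
Z/I-2 un ·: ZZ|Zz
Z/II-1 ? I-1×I-2: Zz|zz
Z/II-2 ? ·: Zz|zz
Z/III-1 aff II-1×II-2: zz
⇒ Z over [I-1,I-2,II-1,II-2,III-1]: 8 consistent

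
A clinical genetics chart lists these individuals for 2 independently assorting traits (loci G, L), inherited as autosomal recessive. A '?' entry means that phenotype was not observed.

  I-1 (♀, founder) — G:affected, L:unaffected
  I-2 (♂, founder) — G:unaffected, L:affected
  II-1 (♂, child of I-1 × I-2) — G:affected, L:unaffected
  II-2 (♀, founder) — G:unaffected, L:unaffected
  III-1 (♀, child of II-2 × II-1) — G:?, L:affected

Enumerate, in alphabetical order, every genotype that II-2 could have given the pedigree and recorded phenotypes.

G/I-1 aff ·: gg
G/I-2 un ·: Gg
G/II-1 aff I-1×I-2: gg
G/II-2 un ·: GG|Gg
G/III-1 ? II-2×II-1: Gg|gg
⇒ G over [I-1,I-2,II-1,II-2,III-1]: 3 consistent
L/I-1 un ·: LL|Ll
L/I-2 aff ·: ll
L/II-1 un I-1×I-2: Ll
L/II-2 un ·: Ll
L/III-1 aff II-2×II-1: ll
⇒ L over [I-1,I-2,II-1,II-2,III-1]: 2 consistent

II-2 ∈ {GG Ll, Gg Ll}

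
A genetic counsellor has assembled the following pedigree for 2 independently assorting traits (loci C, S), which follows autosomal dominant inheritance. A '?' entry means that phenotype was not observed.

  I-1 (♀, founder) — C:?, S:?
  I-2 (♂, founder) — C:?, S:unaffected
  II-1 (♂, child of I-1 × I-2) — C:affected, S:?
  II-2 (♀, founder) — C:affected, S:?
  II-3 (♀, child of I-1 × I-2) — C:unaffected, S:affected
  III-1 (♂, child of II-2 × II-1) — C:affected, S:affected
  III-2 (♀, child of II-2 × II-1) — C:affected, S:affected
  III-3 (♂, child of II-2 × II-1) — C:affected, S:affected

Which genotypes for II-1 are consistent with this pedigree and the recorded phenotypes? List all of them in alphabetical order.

II-1 ∈ {CC Ss, CC ss, Cc Ss, Cc ss}

C/I-1 ? ·: cc|Cc
C/I-2 ? ·: cc|Cc
C/II-1 aff I-1×I-2: Cc|CC
C/II-2 aff ·: Cc|CC
C/II-3 un I-1×I-2: cc
C/III-1 aff II-2×II-1: Cc|CC
C/III-2 aff II-2×II-1: Cc|CC
C/III-3 aff II-2×II-1: Cc|CC
⇒ C over [I-1,I-2,II-1,II-2,II-3,III-1,III-2,III-3]: 57 consistent
S/I-1 ? ·: Ss|SS
S/I-2 un ·: ss
S/II-1 ? I-1×I-2: ss|Ss
S/II-2 ? ·: ss|Ss|SS
S/II-3 aff I-1×I-2: Ss
S/III-1 aff II-2×II-1: Ss|SS
S/III-2 aff II-2×II-1: Ss|SS
S/III-3 aff II-2×II-1: Ss|SS
⇒ S over [I-1,I-2,II-1,II-2,II-3,III-1,III-2,III-3]: 36 consistent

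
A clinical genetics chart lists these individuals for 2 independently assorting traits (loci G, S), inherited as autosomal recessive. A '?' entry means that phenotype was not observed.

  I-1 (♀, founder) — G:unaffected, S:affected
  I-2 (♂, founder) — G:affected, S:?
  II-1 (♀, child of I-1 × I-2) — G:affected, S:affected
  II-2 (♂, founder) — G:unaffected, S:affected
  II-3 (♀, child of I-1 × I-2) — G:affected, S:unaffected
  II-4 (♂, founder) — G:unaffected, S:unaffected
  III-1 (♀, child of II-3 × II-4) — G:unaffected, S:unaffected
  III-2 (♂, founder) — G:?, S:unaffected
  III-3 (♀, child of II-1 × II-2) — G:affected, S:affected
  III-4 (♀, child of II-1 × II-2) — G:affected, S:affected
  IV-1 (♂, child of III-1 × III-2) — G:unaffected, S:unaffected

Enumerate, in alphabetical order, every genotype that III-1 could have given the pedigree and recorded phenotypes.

G/I-1 un ·: Gg
G/I-2 aff ·: gg
G/II-1 aff I-1×I-2: gg
G/II-2 un ·: Gg
G/II-3 aff I-1×I-2: gg
G/II-4 un ·: GG|Gg
G/III-1 un II-3×II-4: Gg
G/III-2 ? ·: GG|Gg|gg
G/III-3 aff II-1×II-2: gg
G/III-4 aff II-1×II-2: gg
G/IV-1 un III-1×III-2: GG|Gg
⇒ G over [I-1,I-2,II-1,II-2,II-3,II-4,III-1,III-2,III-3,III-4,IV-1]: 10 consistent
S/I-1 aff ·: ss
S/I-2 ? ·: Ss
S/II-1 aff I-1×I-2: ss
S/II-2 aff ·: ss
S/II-3 un I-1×I-2: Ss
S/II-4 un ·: SS|Ss
S/III-1 un II-3×II-4: SS|Ss
S/III-2 un ·: SS|Ss
S/III-3 aff II-1×II-2: ss
S/III-4 aff II-1×II-2: ss
S/IV-1 un III-1×III-2: SS|Ss
⇒ S over [I-1,I-2,II-1,II-2,II-3,II-4,III-1,III-2,III-3,III-4,IV-1]: 14 consistent

III-1 ∈ {Gg SS, Gg Ss}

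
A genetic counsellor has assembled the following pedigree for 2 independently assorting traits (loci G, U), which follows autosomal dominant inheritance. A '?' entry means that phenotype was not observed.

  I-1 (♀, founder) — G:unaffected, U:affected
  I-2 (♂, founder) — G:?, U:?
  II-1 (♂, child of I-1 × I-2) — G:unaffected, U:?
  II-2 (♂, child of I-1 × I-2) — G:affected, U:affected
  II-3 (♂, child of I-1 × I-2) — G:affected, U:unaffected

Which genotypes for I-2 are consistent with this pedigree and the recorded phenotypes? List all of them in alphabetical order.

I-2 ∈ {Gg Uu, Gg uu}

G/I-1 un ·: gg
G/I-2 ? ·: Gg
G/II-1 un I-1×I-2: gg
G/II-2 aff I-1×I-2: Gg
G/II-3 aff I-1×I-2: Gg
⇒ G over [I-1,I-2,II-1,II-2,II-3]: 1 consistent
U/I-1 aff ·: Uu
U/I-2 ? ·: uu|Uu
U/II-1 ? I-1×I-2: uu|Uu|UU
U/II-2 aff I-1×I-2: Uu|UU
U/II-3 un I-1×I-2: uu
⇒ U over [I-1,I-2,II-1,II-2,II-3]: 8 consistent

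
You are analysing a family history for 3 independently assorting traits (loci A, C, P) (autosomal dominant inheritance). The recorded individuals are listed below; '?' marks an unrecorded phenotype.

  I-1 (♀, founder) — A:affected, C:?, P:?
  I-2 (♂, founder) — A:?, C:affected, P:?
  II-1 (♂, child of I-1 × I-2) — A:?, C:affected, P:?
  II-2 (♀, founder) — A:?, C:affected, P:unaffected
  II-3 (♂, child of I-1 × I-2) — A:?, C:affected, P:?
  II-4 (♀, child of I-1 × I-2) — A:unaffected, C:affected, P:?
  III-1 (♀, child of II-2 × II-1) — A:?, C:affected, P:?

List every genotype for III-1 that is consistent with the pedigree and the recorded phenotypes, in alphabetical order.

III-1 ∈ {AA CC Pp, AA CC pp, AA Cc Pp, AA Cc pp, Aa CC Pp, Aa CC pp, Aa Cc Pp, Aa Cc pp, aa CC Pp, aa CC pp, aa Cc Pp, aa Cc pp}

A/I-1 aff ·: Aa
A/I-2 ? ·: aa|Aa
A/II-1 ? I-1×I-2: aa|Aa|AA
A/II-2 ? ·: aa|Aa|AA
A/II-3 ? I-1×I-2: aa|Aa|AA
A/II-4 un I-1×I-2: aa
A/III-1 ? II-2×II-1: aa|Aa|AA
⇒ A over [I-1,I-2,II-1,II-2,II-3,II-4,III-1]: 67 consistent
C/I-1 ? ·: cc|Cc|CC
C/I-2 aff ·: Cc|CC
C/II-1 aff I-1×I-2: Cc|CC
C/II-2 aff ·: Cc|CC
C/II-3 aff I-1×I-2: Cc|CC
C/II-4 aff I-1×I-2: Cc|CC
C/III-1 aff II-2×II-1: Cc|CC
⇒ C over [I-1,I-2,II-1,II-2,II-3,II-4,III-1]: 95 consistent
P/I-1 ? ·: pp|Pp|PP
P/I-2 ? ·: pp|Pp|PP
P/II-1 ? I-1×I-2: pp|Pp|PP
P/II-2 un ·: pp
P/II-3 ? I-1×I-2: pp|Pp|PP
P/II-4 ? I-1×I-2: pp|Pp|PP
P/III-1 ? II-2×II-1: pp|Pp
⇒ P over [I-1,I-2,II-1,II-2,II-3,II-4,III-1]: 90 consistent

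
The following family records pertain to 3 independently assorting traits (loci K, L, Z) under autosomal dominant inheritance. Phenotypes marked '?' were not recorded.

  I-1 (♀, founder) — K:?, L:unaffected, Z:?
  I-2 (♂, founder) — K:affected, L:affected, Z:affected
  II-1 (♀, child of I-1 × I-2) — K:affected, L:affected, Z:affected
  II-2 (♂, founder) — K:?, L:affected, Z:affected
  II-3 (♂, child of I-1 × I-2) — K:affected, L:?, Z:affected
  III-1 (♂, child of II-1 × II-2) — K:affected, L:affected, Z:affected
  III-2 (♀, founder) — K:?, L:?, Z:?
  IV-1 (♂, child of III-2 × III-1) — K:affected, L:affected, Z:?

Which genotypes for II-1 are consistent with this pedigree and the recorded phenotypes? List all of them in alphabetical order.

II-1 ∈ {KK Ll ZZ, KK Ll Zz, Kk Ll ZZ, Kk Ll Zz}

K/I-1 ? ·: kk|Kk|KK
K/I-2 aff ·: Kk|KK
K/II-1 aff I-1×I-2: Kk|KK
K/II-2 ? ·: kk|Kk|KK
K/II-3 aff I-1×I-2: Kk|KK
K/III-1 aff II-1×II-2: Kk|KK
K/III-2 ? ·: kk|Kk|KK
K/IV-1 aff III-2×III-1: Kk|KK
⇒ K over [I-1,I-2,II-1,II-2,II-3,III-1,III-2,IV-1]: 310 consistent
L/I-1 un ·: ll
L/I-2 aff ·: Ll|LL
L/II-1 aff I-1×I-2: Ll
L/II-2 aff ·: Ll|LL
L/II-3 ? I-1×I-2: ll|Ll
L/III-1 aff II-1×II-2: Ll|LL
L/III-2 ? ·: ll|Ll|LL
L/IV-1 aff III-2×III-1: Ll|LL
⇒ L over [I-1,I-2,II-1,II-2,II-3,III-1,III-2,IV-1]: 54 consistent
Z/I-1 ? ·: zz|Zz|ZZ
Z/I-2 aff ·: Zz|ZZ
Z/II-1 aff I-1×I-2: Zz|ZZ
Z/II-2 aff ·: Zz|ZZ
Z/II-3 aff I-1×I-2: Zz|ZZ
Z/III-1 aff II-1×II-2: Zz|ZZ
Z/III-2 ? ·: zz|Zz|ZZ
Z/IV-1 ? III-2×III-1: zz|Zz|ZZ
⇒ Z over [I-1,I-2,II-1,II-2,II-3,III-1,III-2,IV-1]: 281 consistent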